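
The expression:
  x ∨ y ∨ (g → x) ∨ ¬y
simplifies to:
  True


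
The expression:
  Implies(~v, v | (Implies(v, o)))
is always true.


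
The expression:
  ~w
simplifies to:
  ~w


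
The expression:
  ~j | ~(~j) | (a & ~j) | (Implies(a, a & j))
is always true.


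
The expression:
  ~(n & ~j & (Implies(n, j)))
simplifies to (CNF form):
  True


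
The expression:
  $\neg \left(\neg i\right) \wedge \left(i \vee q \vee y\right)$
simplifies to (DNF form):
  $i$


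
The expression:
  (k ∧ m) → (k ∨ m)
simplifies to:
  True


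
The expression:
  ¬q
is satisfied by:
  {q: False}


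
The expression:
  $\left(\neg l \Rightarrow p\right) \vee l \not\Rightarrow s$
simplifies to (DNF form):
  $l \vee p$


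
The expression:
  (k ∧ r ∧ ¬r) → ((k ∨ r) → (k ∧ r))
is always true.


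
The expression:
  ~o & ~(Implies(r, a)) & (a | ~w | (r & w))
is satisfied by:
  {r: True, o: False, a: False}


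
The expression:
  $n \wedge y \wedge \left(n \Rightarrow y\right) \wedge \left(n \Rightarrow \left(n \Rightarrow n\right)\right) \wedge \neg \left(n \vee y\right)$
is never true.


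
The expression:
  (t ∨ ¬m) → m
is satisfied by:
  {m: True}


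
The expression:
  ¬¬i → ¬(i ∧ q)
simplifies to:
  ¬i ∨ ¬q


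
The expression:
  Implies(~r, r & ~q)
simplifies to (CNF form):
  r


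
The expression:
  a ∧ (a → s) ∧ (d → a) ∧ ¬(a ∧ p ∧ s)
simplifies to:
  a ∧ s ∧ ¬p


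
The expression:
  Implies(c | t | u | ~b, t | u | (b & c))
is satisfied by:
  {b: True, t: True, u: True}
  {b: True, t: True, u: False}
  {b: True, u: True, t: False}
  {b: True, u: False, t: False}
  {t: True, u: True, b: False}
  {t: True, u: False, b: False}
  {u: True, t: False, b: False}


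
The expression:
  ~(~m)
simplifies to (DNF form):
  m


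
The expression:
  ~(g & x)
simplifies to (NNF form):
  ~g | ~x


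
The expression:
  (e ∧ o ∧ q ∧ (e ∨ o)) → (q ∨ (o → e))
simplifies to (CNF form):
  True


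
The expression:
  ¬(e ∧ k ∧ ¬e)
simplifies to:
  True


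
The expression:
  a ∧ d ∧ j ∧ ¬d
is never true.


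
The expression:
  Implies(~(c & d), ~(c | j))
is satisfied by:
  {d: True, j: False, c: False}
  {j: False, c: False, d: False}
  {d: True, c: True, j: False}
  {d: True, c: True, j: True}


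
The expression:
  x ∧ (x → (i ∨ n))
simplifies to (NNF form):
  x ∧ (i ∨ n)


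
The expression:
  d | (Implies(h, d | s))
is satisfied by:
  {d: True, s: True, h: False}
  {d: True, h: False, s: False}
  {s: True, h: False, d: False}
  {s: False, h: False, d: False}
  {d: True, s: True, h: True}
  {d: True, h: True, s: False}
  {s: True, h: True, d: False}


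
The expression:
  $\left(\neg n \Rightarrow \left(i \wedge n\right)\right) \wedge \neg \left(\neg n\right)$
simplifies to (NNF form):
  $n$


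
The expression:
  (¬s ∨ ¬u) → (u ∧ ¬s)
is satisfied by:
  {u: True}


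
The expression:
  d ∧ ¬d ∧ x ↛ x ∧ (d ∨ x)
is never true.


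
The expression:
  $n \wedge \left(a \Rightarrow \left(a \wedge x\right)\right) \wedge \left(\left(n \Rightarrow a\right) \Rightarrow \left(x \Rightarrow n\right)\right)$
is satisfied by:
  {x: True, n: True, a: False}
  {n: True, a: False, x: False}
  {x: True, a: True, n: True}


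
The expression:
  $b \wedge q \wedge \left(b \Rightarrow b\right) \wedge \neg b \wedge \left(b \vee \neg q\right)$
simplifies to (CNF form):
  $\text{False}$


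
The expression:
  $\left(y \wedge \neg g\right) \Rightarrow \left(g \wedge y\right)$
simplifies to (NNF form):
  $g \vee \neg y$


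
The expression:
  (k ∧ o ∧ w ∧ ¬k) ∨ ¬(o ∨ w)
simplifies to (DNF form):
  ¬o ∧ ¬w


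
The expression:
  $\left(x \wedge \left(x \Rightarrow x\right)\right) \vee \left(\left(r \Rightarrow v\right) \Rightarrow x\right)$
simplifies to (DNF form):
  $x \vee \left(r \wedge \neg v\right)$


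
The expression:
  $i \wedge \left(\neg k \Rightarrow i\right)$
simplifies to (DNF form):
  $i$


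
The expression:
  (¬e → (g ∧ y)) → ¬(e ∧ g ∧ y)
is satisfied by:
  {g: False, e: False, y: False}
  {y: True, g: False, e: False}
  {e: True, g: False, y: False}
  {y: True, e: True, g: False}
  {g: True, y: False, e: False}
  {y: True, g: True, e: False}
  {e: True, g: True, y: False}


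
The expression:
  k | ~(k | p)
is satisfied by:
  {k: True, p: False}
  {p: False, k: False}
  {p: True, k: True}


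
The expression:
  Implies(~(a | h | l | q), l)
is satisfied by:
  {a: True, q: True, l: True, h: True}
  {a: True, q: True, l: True, h: False}
  {a: True, q: True, h: True, l: False}
  {a: True, q: True, h: False, l: False}
  {a: True, l: True, h: True, q: False}
  {a: True, l: True, h: False, q: False}
  {a: True, l: False, h: True, q: False}
  {a: True, l: False, h: False, q: False}
  {q: True, l: True, h: True, a: False}
  {q: True, l: True, h: False, a: False}
  {q: True, h: True, l: False, a: False}
  {q: True, h: False, l: False, a: False}
  {l: True, h: True, q: False, a: False}
  {l: True, q: False, h: False, a: False}
  {h: True, q: False, l: False, a: False}


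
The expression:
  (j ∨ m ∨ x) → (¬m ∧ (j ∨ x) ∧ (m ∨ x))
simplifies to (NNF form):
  ¬m ∧ (x ∨ ¬j)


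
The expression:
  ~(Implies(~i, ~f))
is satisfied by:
  {f: True, i: False}


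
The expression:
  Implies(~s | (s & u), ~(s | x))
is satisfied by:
  {u: False, x: False, s: False}
  {s: True, u: False, x: False}
  {s: True, x: True, u: False}
  {u: True, x: False, s: False}


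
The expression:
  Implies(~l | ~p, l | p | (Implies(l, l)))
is always true.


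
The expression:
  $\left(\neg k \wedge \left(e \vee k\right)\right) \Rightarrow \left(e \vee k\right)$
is always true.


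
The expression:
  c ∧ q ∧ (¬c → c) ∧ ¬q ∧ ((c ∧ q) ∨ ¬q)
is never true.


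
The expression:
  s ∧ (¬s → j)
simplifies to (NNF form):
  s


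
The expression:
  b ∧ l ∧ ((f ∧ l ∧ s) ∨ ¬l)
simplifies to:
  b ∧ f ∧ l ∧ s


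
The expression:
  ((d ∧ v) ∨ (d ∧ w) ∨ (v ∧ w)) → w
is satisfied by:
  {w: True, v: False, d: False}
  {v: False, d: False, w: False}
  {w: True, d: True, v: False}
  {d: True, v: False, w: False}
  {w: True, v: True, d: False}
  {v: True, w: False, d: False}
  {w: True, d: True, v: True}


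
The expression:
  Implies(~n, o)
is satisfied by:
  {n: True, o: True}
  {n: True, o: False}
  {o: True, n: False}


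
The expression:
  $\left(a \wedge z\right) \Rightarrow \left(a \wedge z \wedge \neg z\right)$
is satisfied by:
  {z: False, a: False}
  {a: True, z: False}
  {z: True, a: False}


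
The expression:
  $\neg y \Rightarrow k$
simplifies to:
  $k \vee y$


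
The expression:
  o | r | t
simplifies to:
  o | r | t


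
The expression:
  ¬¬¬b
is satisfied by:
  {b: False}


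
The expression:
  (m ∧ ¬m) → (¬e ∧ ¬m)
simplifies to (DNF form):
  True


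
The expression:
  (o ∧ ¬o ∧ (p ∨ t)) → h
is always true.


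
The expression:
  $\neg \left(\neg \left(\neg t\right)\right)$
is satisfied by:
  {t: False}


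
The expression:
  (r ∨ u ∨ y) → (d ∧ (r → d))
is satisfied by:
  {d: True, u: False, y: False, r: False}
  {r: True, d: True, u: False, y: False}
  {d: True, y: True, u: False, r: False}
  {r: True, d: True, y: True, u: False}
  {d: True, u: True, y: False, r: False}
  {d: True, r: True, u: True, y: False}
  {d: True, y: True, u: True, r: False}
  {r: True, d: True, y: True, u: True}
  {r: False, u: False, y: False, d: False}


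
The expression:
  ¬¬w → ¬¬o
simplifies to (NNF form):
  o ∨ ¬w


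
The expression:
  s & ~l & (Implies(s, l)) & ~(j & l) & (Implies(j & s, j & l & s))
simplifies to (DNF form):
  False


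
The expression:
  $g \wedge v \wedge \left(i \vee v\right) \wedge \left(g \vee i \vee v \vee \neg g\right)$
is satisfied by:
  {g: True, v: True}


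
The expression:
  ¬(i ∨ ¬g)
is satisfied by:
  {g: True, i: False}


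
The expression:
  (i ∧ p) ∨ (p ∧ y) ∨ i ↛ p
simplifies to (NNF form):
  i ∨ (p ∧ y)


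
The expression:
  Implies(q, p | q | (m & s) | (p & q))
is always true.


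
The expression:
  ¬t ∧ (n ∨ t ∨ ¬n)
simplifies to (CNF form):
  ¬t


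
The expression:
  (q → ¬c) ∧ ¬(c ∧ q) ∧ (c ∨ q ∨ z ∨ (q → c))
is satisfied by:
  {c: False, q: False}
  {q: True, c: False}
  {c: True, q: False}


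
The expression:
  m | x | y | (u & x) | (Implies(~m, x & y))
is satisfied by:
  {y: True, m: True, x: True}
  {y: True, m: True, x: False}
  {y: True, x: True, m: False}
  {y: True, x: False, m: False}
  {m: True, x: True, y: False}
  {m: True, x: False, y: False}
  {x: True, m: False, y: False}


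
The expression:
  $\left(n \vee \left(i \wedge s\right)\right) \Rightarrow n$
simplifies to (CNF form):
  $n \vee \neg i \vee \neg s$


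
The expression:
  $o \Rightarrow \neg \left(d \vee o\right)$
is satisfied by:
  {o: False}


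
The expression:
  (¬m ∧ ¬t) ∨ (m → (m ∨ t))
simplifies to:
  True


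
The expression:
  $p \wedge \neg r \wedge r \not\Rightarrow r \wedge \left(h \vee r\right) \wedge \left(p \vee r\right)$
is never true.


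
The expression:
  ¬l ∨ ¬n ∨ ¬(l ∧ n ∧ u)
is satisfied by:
  {l: False, u: False, n: False}
  {n: True, l: False, u: False}
  {u: True, l: False, n: False}
  {n: True, u: True, l: False}
  {l: True, n: False, u: False}
  {n: True, l: True, u: False}
  {u: True, l: True, n: False}


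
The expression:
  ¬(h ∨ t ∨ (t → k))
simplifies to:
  False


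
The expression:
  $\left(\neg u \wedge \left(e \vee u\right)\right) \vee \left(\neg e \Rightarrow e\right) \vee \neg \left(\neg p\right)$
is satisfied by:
  {e: True, p: True}
  {e: True, p: False}
  {p: True, e: False}


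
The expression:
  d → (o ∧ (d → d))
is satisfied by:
  {o: True, d: False}
  {d: False, o: False}
  {d: True, o: True}


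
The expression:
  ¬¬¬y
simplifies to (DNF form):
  ¬y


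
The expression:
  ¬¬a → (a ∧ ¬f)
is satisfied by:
  {a: False, f: False}
  {f: True, a: False}
  {a: True, f: False}


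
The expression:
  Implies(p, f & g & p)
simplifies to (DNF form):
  ~p | (f & g)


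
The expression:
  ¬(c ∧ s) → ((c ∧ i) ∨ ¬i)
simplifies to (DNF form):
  c ∨ ¬i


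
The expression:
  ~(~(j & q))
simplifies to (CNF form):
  j & q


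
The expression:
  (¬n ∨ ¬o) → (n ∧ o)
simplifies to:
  n ∧ o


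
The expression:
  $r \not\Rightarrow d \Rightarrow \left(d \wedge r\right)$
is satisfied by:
  {d: True, r: False}
  {r: False, d: False}
  {r: True, d: True}


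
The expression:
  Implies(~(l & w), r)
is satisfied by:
  {r: True, w: True, l: True}
  {r: True, w: True, l: False}
  {r: True, l: True, w: False}
  {r: True, l: False, w: False}
  {w: True, l: True, r: False}


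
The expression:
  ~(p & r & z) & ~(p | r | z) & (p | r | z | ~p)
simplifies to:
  ~p & ~r & ~z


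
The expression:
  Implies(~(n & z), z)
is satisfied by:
  {z: True}


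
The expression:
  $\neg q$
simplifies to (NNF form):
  $\neg q$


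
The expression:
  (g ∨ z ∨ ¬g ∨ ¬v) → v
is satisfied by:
  {v: True}


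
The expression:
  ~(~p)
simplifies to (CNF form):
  p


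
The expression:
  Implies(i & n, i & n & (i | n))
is always true.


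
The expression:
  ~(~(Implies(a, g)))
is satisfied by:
  {g: True, a: False}
  {a: False, g: False}
  {a: True, g: True}


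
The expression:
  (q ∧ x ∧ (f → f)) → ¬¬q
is always true.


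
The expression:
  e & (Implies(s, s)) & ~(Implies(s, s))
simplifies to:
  False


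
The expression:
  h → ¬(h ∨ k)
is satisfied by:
  {h: False}


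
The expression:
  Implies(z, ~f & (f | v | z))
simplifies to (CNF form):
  ~f | ~z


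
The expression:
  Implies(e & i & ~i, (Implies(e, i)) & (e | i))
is always true.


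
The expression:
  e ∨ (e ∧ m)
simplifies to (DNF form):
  e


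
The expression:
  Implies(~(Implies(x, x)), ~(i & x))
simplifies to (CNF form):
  True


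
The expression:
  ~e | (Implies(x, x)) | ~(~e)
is always true.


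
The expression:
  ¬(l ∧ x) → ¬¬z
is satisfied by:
  {x: True, z: True, l: True}
  {x: True, z: True, l: False}
  {z: True, l: True, x: False}
  {z: True, l: False, x: False}
  {x: True, l: True, z: False}


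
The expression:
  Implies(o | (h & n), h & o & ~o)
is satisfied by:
  {o: False, h: False, n: False}
  {n: True, o: False, h: False}
  {h: True, o: False, n: False}


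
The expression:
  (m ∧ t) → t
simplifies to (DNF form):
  True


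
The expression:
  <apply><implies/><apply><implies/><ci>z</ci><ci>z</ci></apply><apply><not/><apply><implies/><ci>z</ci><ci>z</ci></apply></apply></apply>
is never true.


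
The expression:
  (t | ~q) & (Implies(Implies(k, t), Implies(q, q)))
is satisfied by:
  {t: True, q: False}
  {q: False, t: False}
  {q: True, t: True}


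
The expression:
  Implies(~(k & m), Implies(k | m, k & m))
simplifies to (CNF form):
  (k | ~k) & (k | ~m) & (m | ~k) & (m | ~m)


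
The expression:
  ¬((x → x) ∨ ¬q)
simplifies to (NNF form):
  False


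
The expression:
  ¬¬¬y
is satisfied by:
  {y: False}


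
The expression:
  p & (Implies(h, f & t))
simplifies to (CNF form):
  p & (f | ~h) & (t | ~h)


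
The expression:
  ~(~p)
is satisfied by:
  {p: True}


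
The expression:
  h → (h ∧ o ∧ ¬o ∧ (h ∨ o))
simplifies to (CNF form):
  ¬h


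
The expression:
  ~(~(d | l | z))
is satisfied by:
  {d: True, z: True, l: True}
  {d: True, z: True, l: False}
  {d: True, l: True, z: False}
  {d: True, l: False, z: False}
  {z: True, l: True, d: False}
  {z: True, l: False, d: False}
  {l: True, z: False, d: False}


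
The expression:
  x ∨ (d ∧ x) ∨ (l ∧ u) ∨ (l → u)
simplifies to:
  u ∨ x ∨ ¬l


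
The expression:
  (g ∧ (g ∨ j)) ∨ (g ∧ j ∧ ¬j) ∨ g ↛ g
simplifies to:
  g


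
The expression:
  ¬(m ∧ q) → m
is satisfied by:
  {m: True}


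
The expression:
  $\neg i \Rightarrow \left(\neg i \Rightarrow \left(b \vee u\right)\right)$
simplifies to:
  $b \vee i \vee u$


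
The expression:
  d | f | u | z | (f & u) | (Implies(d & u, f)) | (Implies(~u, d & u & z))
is always true.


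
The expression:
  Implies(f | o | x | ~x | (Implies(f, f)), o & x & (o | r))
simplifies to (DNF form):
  o & x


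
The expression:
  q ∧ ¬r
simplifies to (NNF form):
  q ∧ ¬r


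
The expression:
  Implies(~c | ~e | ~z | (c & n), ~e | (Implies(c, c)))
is always true.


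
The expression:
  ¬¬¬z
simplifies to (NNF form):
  ¬z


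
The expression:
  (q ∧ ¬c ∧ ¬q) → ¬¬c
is always true.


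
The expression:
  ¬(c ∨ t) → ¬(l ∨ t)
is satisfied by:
  {t: True, c: True, l: False}
  {t: True, l: False, c: False}
  {c: True, l: False, t: False}
  {c: False, l: False, t: False}
  {t: True, c: True, l: True}
  {t: True, l: True, c: False}
  {c: True, l: True, t: False}


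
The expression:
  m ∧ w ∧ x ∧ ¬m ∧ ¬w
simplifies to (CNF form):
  False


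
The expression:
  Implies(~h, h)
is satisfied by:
  {h: True}


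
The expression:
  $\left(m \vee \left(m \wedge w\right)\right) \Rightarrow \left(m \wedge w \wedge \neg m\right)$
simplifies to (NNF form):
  $\neg m$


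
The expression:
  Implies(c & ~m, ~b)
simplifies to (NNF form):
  m | ~b | ~c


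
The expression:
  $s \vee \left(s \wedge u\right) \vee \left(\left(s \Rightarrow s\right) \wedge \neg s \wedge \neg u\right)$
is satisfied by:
  {s: True, u: False}
  {u: False, s: False}
  {u: True, s: True}


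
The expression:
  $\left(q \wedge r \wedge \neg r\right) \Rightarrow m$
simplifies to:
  $\text{True}$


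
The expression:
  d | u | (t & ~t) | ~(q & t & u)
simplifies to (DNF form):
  True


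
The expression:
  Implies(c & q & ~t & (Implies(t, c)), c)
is always true.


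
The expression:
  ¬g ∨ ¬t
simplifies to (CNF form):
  ¬g ∨ ¬t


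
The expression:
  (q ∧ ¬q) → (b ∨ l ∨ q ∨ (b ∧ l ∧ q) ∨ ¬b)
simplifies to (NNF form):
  True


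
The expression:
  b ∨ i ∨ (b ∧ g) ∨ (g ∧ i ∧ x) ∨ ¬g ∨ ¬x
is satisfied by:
  {i: True, b: True, g: False, x: False}
  {i: True, g: False, x: False, b: False}
  {b: True, g: False, x: False, i: False}
  {b: False, g: False, x: False, i: False}
  {i: True, x: True, b: True, g: False}
  {i: True, x: True, b: False, g: False}
  {x: True, b: True, i: False, g: False}
  {x: True, i: False, g: False, b: False}
  {b: True, i: True, g: True, x: False}
  {i: True, g: True, b: False, x: False}
  {b: True, g: True, i: False, x: False}
  {g: True, i: False, x: False, b: False}
  {i: True, x: True, g: True, b: True}
  {i: True, x: True, g: True, b: False}
  {x: True, g: True, b: True, i: False}


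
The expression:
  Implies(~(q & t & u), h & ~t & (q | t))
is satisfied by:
  {u: True, h: True, q: True, t: False}
  {h: True, q: True, u: False, t: False}
  {t: True, u: True, h: True, q: True}
  {t: True, u: True, q: True, h: False}


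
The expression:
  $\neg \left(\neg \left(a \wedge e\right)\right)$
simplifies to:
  $a \wedge e$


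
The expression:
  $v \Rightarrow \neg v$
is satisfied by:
  {v: False}


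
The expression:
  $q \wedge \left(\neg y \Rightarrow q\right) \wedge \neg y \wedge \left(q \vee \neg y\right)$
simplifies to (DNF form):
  $q \wedge \neg y$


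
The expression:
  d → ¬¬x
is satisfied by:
  {x: True, d: False}
  {d: False, x: False}
  {d: True, x: True}


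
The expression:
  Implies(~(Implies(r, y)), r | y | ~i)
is always true.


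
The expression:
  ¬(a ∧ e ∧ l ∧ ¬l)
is always true.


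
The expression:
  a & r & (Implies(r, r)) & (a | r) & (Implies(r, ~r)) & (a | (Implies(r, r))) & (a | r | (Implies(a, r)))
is never true.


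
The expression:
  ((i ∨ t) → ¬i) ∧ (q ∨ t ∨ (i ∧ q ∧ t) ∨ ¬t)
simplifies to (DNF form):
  ¬i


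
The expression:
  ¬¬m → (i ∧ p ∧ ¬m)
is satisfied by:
  {m: False}


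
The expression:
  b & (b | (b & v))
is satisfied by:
  {b: True}


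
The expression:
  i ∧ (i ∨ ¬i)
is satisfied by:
  {i: True}


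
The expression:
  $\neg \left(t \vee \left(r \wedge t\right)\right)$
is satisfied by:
  {t: False}


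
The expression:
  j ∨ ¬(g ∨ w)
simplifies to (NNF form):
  j ∨ (¬g ∧ ¬w)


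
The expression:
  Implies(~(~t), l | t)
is always true.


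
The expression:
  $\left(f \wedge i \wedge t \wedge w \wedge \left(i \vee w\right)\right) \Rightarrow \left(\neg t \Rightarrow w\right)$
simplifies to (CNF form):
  $\text{True}$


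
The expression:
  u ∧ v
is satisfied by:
  {u: True, v: True}


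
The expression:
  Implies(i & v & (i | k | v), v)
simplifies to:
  True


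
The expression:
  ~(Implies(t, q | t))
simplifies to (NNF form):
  False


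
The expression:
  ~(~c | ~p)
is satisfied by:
  {c: True, p: True}


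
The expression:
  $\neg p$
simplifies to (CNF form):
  $\neg p$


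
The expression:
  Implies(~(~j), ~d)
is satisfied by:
  {d: False, j: False}
  {j: True, d: False}
  {d: True, j: False}


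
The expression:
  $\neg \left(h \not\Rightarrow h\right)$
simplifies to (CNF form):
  $\text{True}$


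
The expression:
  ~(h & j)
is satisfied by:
  {h: False, j: False}
  {j: True, h: False}
  {h: True, j: False}


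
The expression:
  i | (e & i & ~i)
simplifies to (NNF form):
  i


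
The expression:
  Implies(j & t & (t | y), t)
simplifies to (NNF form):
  True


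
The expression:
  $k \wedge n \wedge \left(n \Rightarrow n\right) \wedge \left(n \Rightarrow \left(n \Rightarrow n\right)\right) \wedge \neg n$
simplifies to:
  $\text{False}$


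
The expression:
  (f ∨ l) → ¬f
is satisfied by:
  {f: False}


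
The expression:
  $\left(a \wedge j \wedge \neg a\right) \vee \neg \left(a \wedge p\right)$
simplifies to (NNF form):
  $\neg a \vee \neg p$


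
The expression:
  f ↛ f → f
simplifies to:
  True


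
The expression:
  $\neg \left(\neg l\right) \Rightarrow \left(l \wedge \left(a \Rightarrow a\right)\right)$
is always true.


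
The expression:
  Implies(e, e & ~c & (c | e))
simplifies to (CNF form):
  ~c | ~e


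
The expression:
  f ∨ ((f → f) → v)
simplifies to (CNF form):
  f ∨ v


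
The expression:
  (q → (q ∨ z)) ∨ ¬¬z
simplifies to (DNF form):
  True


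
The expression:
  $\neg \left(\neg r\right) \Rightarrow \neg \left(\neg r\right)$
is always true.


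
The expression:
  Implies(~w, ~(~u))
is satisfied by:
  {u: True, w: True}
  {u: True, w: False}
  {w: True, u: False}


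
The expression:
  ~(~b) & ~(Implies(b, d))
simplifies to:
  b & ~d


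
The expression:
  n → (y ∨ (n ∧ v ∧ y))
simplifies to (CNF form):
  y ∨ ¬n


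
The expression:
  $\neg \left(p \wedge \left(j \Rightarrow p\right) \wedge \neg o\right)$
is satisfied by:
  {o: True, p: False}
  {p: False, o: False}
  {p: True, o: True}


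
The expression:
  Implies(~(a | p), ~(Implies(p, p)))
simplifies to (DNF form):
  a | p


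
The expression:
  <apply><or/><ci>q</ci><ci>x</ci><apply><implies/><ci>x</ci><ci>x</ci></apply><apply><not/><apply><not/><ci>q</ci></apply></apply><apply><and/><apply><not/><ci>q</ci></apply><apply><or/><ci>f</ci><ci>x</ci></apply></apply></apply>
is always true.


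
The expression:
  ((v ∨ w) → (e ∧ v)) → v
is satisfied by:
  {v: True, w: True}
  {v: True, w: False}
  {w: True, v: False}


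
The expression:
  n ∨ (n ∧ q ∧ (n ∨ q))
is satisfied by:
  {n: True}


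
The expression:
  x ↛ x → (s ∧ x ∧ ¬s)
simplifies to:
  True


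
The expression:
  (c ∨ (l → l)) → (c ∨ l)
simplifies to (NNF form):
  c ∨ l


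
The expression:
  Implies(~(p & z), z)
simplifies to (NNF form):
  z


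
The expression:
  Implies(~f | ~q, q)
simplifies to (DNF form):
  q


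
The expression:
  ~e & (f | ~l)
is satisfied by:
  {f: True, e: False, l: False}
  {e: False, l: False, f: False}
  {f: True, l: True, e: False}


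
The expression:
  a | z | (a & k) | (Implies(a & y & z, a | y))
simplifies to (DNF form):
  True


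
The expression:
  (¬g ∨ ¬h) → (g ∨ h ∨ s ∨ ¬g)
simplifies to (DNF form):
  True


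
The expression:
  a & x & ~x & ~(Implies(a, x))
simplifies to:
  False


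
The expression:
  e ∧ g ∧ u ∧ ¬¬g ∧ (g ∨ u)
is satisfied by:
  {e: True, u: True, g: True}


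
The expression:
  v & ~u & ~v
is never true.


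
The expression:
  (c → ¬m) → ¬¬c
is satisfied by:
  {c: True}


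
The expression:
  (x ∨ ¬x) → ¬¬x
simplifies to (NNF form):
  x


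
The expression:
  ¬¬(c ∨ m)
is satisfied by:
  {c: True, m: True}
  {c: True, m: False}
  {m: True, c: False}


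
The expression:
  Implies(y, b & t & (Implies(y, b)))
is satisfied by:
  {t: True, b: True, y: False}
  {t: True, b: False, y: False}
  {b: True, t: False, y: False}
  {t: False, b: False, y: False}
  {y: True, t: True, b: True}


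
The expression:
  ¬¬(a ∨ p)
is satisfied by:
  {a: True, p: True}
  {a: True, p: False}
  {p: True, a: False}


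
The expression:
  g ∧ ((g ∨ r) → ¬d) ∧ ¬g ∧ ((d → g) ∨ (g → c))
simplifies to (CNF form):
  False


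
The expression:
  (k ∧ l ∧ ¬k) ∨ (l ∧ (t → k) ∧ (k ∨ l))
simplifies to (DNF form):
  (k ∧ l) ∨ (l ∧ ¬t)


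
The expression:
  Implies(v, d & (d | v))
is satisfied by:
  {d: True, v: False}
  {v: False, d: False}
  {v: True, d: True}


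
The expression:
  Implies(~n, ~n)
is always true.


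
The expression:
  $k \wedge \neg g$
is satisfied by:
  {k: True, g: False}


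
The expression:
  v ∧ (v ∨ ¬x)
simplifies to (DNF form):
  v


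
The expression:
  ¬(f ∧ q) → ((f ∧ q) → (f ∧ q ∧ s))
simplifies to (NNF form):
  True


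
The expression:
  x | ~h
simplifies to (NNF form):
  x | ~h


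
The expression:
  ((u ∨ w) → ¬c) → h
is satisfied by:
  {h: True, u: True, w: True, c: True}
  {h: True, u: True, c: True, w: False}
  {h: True, w: True, c: True, u: False}
  {h: True, c: True, w: False, u: False}
  {h: True, w: True, u: True, c: False}
  {h: True, u: True, c: False, w: False}
  {h: True, w: True, c: False, u: False}
  {h: True, c: False, w: False, u: False}
  {u: True, c: True, w: True, h: False}
  {u: True, c: True, w: False, h: False}
  {c: True, w: True, u: False, h: False}


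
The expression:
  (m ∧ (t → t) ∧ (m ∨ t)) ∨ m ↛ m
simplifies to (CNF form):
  m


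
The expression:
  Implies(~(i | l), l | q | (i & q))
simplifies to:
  i | l | q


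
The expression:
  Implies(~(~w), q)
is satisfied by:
  {q: True, w: False}
  {w: False, q: False}
  {w: True, q: True}


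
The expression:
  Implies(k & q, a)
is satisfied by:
  {a: True, k: False, q: False}
  {k: False, q: False, a: False}
  {a: True, q: True, k: False}
  {q: True, k: False, a: False}
  {a: True, k: True, q: False}
  {k: True, a: False, q: False}
  {a: True, q: True, k: True}


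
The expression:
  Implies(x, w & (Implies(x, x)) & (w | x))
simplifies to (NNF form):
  w | ~x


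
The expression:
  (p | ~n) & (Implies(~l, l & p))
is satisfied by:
  {p: True, l: True, n: False}
  {l: True, n: False, p: False}
  {n: True, p: True, l: True}


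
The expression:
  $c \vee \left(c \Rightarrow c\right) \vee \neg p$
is always true.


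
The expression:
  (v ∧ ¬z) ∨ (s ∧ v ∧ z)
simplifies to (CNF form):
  v ∧ (s ∨ ¬z)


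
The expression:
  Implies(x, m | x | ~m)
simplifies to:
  True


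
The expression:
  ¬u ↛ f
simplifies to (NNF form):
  f ∨ ¬u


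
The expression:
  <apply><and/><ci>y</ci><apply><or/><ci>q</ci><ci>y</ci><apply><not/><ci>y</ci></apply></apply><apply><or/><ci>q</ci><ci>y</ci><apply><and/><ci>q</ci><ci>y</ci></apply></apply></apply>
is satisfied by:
  {y: True}


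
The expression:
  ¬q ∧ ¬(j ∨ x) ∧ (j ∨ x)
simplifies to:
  False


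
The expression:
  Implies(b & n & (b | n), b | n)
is always true.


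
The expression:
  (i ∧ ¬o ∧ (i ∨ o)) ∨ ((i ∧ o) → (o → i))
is always true.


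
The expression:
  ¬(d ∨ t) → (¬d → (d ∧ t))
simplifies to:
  d ∨ t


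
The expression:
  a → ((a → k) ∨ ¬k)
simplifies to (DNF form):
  True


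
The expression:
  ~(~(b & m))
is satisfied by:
  {m: True, b: True}


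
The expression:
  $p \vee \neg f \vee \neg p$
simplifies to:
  $\text{True}$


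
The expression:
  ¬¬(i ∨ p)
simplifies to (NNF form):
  i ∨ p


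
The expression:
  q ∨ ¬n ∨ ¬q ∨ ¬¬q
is always true.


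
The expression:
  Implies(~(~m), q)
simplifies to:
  q | ~m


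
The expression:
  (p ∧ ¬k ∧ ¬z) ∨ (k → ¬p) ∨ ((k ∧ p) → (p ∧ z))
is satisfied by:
  {z: True, p: False, k: False}
  {p: False, k: False, z: False}
  {z: True, k: True, p: False}
  {k: True, p: False, z: False}
  {z: True, p: True, k: False}
  {p: True, z: False, k: False}
  {z: True, k: True, p: True}


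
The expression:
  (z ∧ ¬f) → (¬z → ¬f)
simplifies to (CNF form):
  True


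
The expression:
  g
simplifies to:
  g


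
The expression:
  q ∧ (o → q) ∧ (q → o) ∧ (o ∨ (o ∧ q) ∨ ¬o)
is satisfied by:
  {o: True, q: True}


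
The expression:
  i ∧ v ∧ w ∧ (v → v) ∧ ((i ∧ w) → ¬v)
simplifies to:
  False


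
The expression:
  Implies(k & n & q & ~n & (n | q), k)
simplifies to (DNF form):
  True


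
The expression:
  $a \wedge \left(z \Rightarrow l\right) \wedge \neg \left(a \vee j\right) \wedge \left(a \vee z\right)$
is never true.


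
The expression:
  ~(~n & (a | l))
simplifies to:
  n | (~a & ~l)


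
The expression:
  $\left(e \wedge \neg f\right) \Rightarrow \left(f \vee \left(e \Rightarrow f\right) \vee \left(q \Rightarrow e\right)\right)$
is always true.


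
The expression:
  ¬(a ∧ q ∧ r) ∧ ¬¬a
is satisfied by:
  {a: True, q: False, r: False}
  {a: True, r: True, q: False}
  {a: True, q: True, r: False}


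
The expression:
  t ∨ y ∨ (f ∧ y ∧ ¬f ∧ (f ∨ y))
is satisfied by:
  {y: True, t: True}
  {y: True, t: False}
  {t: True, y: False}


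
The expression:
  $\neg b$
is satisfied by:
  {b: False}


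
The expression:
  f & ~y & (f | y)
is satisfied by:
  {f: True, y: False}


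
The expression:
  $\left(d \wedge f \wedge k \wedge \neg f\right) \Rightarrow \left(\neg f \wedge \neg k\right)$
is always true.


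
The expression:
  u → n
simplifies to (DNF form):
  n ∨ ¬u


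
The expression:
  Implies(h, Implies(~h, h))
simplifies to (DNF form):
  True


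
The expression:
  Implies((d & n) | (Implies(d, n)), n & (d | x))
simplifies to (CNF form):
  (d | n) & (d | x)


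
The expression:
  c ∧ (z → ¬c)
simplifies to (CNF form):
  c ∧ ¬z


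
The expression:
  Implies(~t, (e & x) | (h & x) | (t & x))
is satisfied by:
  {x: True, t: True, e: True, h: True}
  {x: True, t: True, e: True, h: False}
  {x: True, t: True, h: True, e: False}
  {x: True, t: True, h: False, e: False}
  {t: True, e: True, h: True, x: False}
  {t: True, e: True, h: False, x: False}
  {t: True, e: False, h: True, x: False}
  {t: True, e: False, h: False, x: False}
  {x: True, e: True, h: True, t: False}
  {x: True, e: True, h: False, t: False}
  {x: True, h: True, e: False, t: False}


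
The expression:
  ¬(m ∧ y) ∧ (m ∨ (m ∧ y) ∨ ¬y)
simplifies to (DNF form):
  ¬y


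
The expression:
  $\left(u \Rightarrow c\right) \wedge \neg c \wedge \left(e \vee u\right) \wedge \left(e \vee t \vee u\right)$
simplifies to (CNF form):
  $e \wedge \neg c \wedge \neg u$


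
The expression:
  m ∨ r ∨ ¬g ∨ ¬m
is always true.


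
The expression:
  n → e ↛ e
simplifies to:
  ¬n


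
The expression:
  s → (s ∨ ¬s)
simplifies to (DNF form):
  True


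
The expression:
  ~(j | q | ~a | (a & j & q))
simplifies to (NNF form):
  a & ~j & ~q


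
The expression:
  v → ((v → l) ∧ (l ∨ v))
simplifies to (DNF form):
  l ∨ ¬v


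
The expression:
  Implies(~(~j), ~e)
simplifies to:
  ~e | ~j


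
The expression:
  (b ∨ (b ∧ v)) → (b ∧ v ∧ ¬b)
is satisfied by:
  {b: False}


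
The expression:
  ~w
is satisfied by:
  {w: False}


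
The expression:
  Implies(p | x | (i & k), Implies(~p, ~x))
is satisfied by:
  {p: True, x: False}
  {x: False, p: False}
  {x: True, p: True}


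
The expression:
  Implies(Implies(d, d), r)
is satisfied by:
  {r: True}


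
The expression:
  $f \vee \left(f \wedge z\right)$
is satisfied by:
  {f: True}


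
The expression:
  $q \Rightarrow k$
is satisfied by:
  {k: True, q: False}
  {q: False, k: False}
  {q: True, k: True}


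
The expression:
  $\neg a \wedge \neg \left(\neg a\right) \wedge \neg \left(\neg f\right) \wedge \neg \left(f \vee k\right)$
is never true.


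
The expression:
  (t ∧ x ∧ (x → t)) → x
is always true.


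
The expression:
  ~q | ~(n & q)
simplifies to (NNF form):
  ~n | ~q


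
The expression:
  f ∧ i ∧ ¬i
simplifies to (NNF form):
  False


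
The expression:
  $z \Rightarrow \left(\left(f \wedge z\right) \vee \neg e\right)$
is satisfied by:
  {f: True, e: False, z: False}
  {f: False, e: False, z: False}
  {z: True, f: True, e: False}
  {z: True, f: False, e: False}
  {e: True, f: True, z: False}
  {e: True, f: False, z: False}
  {e: True, z: True, f: True}


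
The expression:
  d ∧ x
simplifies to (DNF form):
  d ∧ x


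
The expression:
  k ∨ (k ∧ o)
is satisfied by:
  {k: True}


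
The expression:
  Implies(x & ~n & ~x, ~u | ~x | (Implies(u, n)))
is always true.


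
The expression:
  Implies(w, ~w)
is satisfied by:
  {w: False}


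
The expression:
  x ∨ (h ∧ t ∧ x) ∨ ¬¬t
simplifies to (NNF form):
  t ∨ x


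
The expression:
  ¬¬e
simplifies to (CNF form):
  e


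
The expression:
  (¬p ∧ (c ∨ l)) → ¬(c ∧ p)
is always true.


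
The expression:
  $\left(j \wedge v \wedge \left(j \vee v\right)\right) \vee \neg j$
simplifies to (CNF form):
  $v \vee \neg j$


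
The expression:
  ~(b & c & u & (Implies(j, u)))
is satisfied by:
  {u: False, c: False, b: False}
  {b: True, u: False, c: False}
  {c: True, u: False, b: False}
  {b: True, c: True, u: False}
  {u: True, b: False, c: False}
  {b: True, u: True, c: False}
  {c: True, u: True, b: False}


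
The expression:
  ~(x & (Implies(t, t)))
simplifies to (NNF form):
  ~x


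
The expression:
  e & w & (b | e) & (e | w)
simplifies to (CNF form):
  e & w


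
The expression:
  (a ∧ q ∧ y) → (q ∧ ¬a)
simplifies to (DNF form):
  ¬a ∨ ¬q ∨ ¬y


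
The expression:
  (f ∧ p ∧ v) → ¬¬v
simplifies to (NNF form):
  True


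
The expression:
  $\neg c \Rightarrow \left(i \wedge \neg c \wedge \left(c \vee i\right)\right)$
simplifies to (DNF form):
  $c \vee i$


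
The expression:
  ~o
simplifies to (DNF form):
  ~o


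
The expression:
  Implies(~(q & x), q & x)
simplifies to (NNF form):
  q & x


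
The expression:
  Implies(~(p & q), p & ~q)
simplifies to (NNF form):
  p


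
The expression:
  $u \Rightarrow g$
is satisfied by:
  {g: True, u: False}
  {u: False, g: False}
  {u: True, g: True}


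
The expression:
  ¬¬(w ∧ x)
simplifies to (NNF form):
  w ∧ x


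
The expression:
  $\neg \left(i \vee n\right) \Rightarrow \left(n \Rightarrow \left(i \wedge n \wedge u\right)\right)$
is always true.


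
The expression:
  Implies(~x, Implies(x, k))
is always true.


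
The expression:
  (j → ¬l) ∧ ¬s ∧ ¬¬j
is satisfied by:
  {j: True, l: False, s: False}


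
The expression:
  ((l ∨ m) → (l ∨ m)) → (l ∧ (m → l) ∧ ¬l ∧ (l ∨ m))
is never true.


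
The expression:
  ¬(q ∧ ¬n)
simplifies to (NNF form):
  n ∨ ¬q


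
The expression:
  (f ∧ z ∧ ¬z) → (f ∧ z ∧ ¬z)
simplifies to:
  True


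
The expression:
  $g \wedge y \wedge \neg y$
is never true.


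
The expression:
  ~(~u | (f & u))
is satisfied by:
  {u: True, f: False}


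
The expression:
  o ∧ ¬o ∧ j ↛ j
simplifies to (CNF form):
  False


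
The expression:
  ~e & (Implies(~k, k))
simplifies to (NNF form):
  k & ~e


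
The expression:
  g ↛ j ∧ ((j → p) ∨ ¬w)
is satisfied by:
  {g: True, j: False}


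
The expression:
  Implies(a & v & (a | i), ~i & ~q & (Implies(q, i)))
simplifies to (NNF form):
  ~a | ~v | (~i & ~q)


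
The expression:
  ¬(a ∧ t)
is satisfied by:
  {t: False, a: False}
  {a: True, t: False}
  {t: True, a: False}


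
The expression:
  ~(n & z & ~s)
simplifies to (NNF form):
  s | ~n | ~z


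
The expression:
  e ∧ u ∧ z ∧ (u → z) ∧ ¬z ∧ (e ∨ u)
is never true.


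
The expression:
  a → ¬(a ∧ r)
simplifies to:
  ¬a ∨ ¬r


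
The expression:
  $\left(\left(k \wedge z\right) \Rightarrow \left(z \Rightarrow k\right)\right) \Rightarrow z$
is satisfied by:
  {z: True}


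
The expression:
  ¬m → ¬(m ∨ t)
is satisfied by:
  {m: True, t: False}
  {t: False, m: False}
  {t: True, m: True}


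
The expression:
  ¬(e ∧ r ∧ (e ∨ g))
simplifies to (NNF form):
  ¬e ∨ ¬r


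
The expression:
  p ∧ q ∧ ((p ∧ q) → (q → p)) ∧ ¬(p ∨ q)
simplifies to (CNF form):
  False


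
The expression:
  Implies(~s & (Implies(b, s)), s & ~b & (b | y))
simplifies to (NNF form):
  b | s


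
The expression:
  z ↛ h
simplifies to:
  z ∧ ¬h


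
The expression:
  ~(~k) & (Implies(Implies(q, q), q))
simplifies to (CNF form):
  k & q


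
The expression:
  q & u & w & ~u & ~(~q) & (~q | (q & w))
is never true.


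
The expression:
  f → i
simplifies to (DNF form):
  i ∨ ¬f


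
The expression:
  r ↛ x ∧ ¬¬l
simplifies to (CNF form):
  l ∧ r ∧ ¬x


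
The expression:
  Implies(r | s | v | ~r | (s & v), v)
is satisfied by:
  {v: True}


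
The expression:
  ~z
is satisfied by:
  {z: False}


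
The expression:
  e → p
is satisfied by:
  {p: True, e: False}
  {e: False, p: False}
  {e: True, p: True}


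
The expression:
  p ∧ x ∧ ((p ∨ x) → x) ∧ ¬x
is never true.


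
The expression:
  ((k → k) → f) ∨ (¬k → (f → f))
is always true.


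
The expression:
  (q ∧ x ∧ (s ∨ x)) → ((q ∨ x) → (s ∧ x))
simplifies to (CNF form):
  s ∨ ¬q ∨ ¬x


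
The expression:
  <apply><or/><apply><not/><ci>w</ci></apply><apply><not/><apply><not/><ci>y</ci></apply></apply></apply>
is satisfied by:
  {y: True, w: False}
  {w: False, y: False}
  {w: True, y: True}


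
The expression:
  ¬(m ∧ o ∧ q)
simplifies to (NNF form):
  ¬m ∨ ¬o ∨ ¬q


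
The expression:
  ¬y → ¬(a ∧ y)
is always true.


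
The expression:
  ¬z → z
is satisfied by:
  {z: True}


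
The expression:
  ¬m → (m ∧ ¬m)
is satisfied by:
  {m: True}


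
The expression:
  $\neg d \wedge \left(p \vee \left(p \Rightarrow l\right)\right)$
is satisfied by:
  {d: False}


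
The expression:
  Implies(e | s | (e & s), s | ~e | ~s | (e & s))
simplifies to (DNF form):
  True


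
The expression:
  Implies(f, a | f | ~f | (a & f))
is always true.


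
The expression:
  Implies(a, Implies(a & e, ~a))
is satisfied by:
  {e: False, a: False}
  {a: True, e: False}
  {e: True, a: False}


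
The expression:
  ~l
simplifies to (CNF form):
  ~l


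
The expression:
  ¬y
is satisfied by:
  {y: False}


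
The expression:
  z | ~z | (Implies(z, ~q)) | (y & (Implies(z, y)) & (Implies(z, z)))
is always true.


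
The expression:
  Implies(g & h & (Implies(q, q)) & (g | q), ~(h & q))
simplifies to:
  ~g | ~h | ~q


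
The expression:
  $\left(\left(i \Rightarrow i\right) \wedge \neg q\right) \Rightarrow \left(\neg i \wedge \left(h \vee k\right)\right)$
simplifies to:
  $q \vee \left(h \wedge \neg i\right) \vee \left(k \wedge \neg i\right)$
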